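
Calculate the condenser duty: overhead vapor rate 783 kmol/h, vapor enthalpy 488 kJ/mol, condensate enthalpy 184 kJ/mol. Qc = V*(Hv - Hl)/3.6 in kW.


Qc = 783 * (488 - 184) / 3.6 = 783 * 304 / 3.6 = 66120

66120 kW


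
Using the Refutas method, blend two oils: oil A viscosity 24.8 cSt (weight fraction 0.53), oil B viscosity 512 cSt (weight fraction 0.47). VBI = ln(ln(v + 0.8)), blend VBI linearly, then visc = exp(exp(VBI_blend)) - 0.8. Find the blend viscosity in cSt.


Refutas method: VBN_i = 14.534*ln(ln(visc_i + 0.8)) + 10.975, blended linearly by mass fraction; since VBN is linear in VBI_i = ln(ln(visc_i + 0.8)) and the fractions sum to 1, blend VBI directly: visc = exp(exp(VBI_blend)) - 0.8
VBI_1 = ln(ln(24.8 + 0.8)) = 1.17637
VBI_2 = ln(ln(512 + 0.8)) = 1.83096
VBI_blend = 0.53 * 1.17637 + 0.47 * 1.83096 = 1.48403
visc_blend = exp(exp(1.48403)) - 0.8 = 81.53

81.53 cSt


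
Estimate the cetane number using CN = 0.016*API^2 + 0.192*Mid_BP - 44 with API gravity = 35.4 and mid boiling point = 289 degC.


CN = 0.016 * 35.4^2 + 0.192 * 289 - 44
CN = 20.05056 + 55.488 - 44 = 31.53856

31.53856


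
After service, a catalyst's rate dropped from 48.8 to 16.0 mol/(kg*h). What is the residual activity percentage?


Activity (%) = (rate_used / rate_fresh) * 100
rate_used = 16.0, rate_fresh = 48.8
= (16.0 / 48.8) * 100
= 0.3279 * 100 = 32.79

32.79 %


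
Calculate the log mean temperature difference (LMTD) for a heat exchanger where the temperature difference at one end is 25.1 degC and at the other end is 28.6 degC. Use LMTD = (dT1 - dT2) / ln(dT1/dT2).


LMTD = (dT1 - dT2) / ln(dT1/dT2)
= (25.1 - 28.6) / ln(25.1 / 28.6) = -3.5 / -0.130539 = 26.81

26.81 degC


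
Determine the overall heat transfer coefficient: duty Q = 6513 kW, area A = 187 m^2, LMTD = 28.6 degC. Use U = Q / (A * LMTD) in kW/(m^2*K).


From Q = U*A*LMTD, U = Q / (A * LMTD)
U = 6513 / (187 * 28.6) = 6513 / 5348.2 = 1.218

1.218 kW/(m^2*K)


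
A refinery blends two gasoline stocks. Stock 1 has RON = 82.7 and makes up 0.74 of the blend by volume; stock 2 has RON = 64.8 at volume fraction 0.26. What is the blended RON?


Linear blending: RON_blend = sum(vi * RONi)
Contribution 1: 0.74 * 82.7 = 61.198
Contribution 2: 0.26 * 64.8 = 16.848
RON_blend = 61.198 + 16.848 = 78.046

78.046


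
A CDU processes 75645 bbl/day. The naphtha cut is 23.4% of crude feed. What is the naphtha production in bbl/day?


Crude throughput = 75645 bbl/day
Fraction yield = 23.4%
yield = throughput * fraction / 100
yield = 75645 * 23.4 / 100 = 17700.93

17700.93 bbl/day


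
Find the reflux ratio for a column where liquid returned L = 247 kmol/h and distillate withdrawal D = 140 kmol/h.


Reflux ratio definition: R = L / D (liquid returned / distillate withdrawn)
L = 247 kmol/h, D = 140 kmol/h
R = 247 / 140 = 1.764

1.764


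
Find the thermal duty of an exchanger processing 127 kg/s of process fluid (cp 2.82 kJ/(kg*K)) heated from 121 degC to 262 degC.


Q = m_dot * cp * delta_T
delta_T = 262 - 121 = 141 K
Q = 127 * 2.82 * 141
= 358.14 * 141
= 50497.74 kW

50497.74 kW


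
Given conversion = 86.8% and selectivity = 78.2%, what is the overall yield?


Overall yield = conversion (%) * selectivity (%) / 100
Conversion = 86.8%, Selectivity = 78.2%
Y = 86.8 * 78.2 / 100
= 67.8776 %

67.8776 %


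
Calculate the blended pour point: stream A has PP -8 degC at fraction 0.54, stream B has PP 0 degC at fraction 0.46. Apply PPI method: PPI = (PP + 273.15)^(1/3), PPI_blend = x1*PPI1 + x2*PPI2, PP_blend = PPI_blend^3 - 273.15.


PPI_1 = (-8 + 273.15)^(1/3) = 6.42437
PPI_2 = (0 + 273.15)^(1/3) = 6.488342
PPI_blend = 0.54 * 6.42437 + 0.46 * 6.488342 = 6.453797
PP_blend = 6.453797^3 - 273.15 = 268.8103 - 273.15 = -4.34

-4.34 degC


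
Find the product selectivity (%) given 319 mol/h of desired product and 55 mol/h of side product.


Selectivity = desired / (desired + undesired) * 100
Total products = 319 + 55 = 374 mol/h
S = 319 / 374 * 100
= 0.8529 * 100
= 85.29 %

85.29 %


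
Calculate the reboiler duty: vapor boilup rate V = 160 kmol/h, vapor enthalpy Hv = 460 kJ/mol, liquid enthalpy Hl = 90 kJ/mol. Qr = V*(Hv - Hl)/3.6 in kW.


Qr = 160 * (460 - 90) / 3.6 = 160 * 370 / 3.6 = 16440

16440 kW


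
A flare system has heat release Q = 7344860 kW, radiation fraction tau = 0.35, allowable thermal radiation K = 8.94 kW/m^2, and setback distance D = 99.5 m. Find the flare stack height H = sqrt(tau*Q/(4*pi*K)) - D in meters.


tau*Q/(4*pi*K) = 0.35 * 7344860 / (4 * pi * 8.94) = 22882.5
sqrt(22882.5) = 151.27
H = 151.27 - 99.5 = 51.77

51.77 m


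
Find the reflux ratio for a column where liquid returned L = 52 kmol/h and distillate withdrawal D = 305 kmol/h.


Reflux ratio definition: R = L / D (liquid returned / distillate withdrawn)
L = 52 kmol/h, D = 305 kmol/h
R = 52 / 305 = 0.1705

0.1705


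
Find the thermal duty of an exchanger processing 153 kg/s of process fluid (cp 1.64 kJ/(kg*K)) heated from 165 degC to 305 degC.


Q = m_dot * cp * delta_T
delta_T = 305 - 165 = 140 K
Q = 153 * 1.64 * 140
= 250.92 * 140
= 35128.8 kW

35128.8 kW


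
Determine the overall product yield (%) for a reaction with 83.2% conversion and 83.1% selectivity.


Overall yield = conversion (%) * selectivity (%) / 100
Conversion = 83.2%, Selectivity = 83.1%
Y = 83.2 * 83.1 / 100
= 69.1392 %

69.1392 %


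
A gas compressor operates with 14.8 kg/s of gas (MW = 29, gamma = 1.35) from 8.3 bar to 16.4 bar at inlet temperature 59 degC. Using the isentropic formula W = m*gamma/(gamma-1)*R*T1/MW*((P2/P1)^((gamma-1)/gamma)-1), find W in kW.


Isentropic work: W = m*(gamma/(gamma-1))*(R*T1/MW)*((P2/P1)^((gamma-1)/gamma) - 1)
T1 = 59 + 273.15 = 332.15 K
Pressure ratio = 16.4 / 8.3 = 1.9759
Exponent = (1.35 - 1)/1.35 = 0.259259
(P2/P1)^exp - 1 = 1.9759^0.259259 - 1 = 0.193108
W = 14.8 * 1.35 / 0.35 * 8.314 * 332.15 / 29 * 0.193108 = 1050

1050 kW


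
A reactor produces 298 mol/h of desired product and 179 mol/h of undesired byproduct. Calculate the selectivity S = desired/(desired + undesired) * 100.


Selectivity = desired / (desired + undesired) * 100
Total products = 298 + 179 = 477 mol/h
S = 298 / 477 * 100
= 0.6247 * 100
= 62.47 %

62.47 %


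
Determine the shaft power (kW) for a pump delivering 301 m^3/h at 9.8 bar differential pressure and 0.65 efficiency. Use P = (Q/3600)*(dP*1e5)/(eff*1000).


Q = 301 / 3600 = 0.0836111 m^3/s
P = 0.0836111 * (9.8 * 1e5) / 0.65 / 1000 = 126.1

126.1 kW


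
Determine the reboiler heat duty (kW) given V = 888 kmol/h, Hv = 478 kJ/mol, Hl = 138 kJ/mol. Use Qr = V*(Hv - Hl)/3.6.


Qr = 888 * (478 - 138) / 3.6 = 888 * 340 / 3.6 = 83870

83870 kW


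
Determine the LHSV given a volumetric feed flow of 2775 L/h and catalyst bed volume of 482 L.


LHSV = volumetric feed rate / catalyst volume
= 2775 L/h / 482 L
= 5.757 h^-1

5.757 h^-1


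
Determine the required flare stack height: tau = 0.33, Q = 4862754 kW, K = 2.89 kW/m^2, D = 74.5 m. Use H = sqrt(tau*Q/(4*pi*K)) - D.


tau*Q/(4*pi*K) = 0.33 * 4862754 / (4 * pi * 2.89) = 44186.4
sqrt(44186.4) = 210.206
H = 210.206 - 74.5 = 135.7

135.7 m


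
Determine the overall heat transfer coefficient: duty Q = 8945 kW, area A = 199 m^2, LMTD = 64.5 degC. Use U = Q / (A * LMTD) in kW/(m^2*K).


From Q = U*A*LMTD, U = Q / (A * LMTD)
U = 8945 / (199 * 64.5) = 8945 / 12835.5 = 0.6969

0.6969 kW/(m^2*K)


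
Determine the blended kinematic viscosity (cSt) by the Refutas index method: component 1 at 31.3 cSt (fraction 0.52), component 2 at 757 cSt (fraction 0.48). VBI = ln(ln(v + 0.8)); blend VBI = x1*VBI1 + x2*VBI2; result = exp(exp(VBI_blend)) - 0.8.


Refutas method: VBN_i = 14.534*ln(ln(visc_i + 0.8)) + 10.975, blended linearly by mass fraction; since VBN is linear in VBI_i = ln(ln(visc_i + 0.8)) and the fractions sum to 1, blend VBI directly: visc = exp(exp(VBI_blend)) - 0.8
VBI_1 = ln(ln(31.3 + 0.8)) = 1.24382
VBI_2 = ln(ln(757 + 0.8)) = 1.89167
VBI_blend = 0.52 * 1.24382 + 0.48 * 1.89167 = 1.55479
visc_blend = exp(exp(1.55479)) - 0.8 = 113.0

113.0 cSt


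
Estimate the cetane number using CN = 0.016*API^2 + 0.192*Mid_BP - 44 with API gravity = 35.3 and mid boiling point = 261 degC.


CN = 0.016 * 35.3^2 + 0.192 * 261 - 44
CN = 19.93744 + 50.112 - 44 = 26.04944

26.04944


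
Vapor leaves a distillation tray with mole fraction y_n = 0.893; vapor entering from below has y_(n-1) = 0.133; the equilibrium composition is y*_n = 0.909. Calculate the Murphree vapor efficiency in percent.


Murphree vapor efficiency: EMV = (y_n - y_(n-1)) / (y*_n - y_(n-1)) * 100
EMV = (0.893 - 0.133) / (0.909 - 0.133) * 100 = 0.76 / 0.776 * 100 = 97.94

97.94 %


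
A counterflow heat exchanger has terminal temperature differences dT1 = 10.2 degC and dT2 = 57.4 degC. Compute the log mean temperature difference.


LMTD = (dT1 - dT2) / ln(dT1/dT2)
= (10.2 - 57.4) / ln(10.2 / 57.4) = -47.2 / -1.72766 = 27.32

27.32 degC


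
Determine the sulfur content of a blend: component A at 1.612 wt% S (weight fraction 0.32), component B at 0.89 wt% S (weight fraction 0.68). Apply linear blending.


Linear sulfur blending: S_blend = x1*S1 + x2*S2
Contribution 1: 0.32 * 1.612 = 0.51584 wt%
Contribution 2: 0.68 * 0.89 = 0.6052 wt%
S_blend = 0.51584 + 0.6052 = 1.12104

1.12104 wt%


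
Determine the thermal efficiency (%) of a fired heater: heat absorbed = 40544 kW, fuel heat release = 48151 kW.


Furnace efficiency = Q_absorbed / Q_fuel * 100
= 40544 / 48151 * 100 = 84.20

84.20 %


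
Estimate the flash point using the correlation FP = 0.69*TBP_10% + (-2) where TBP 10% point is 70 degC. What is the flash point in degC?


FP = 0.69 * 70 + (-2) = 46.3

46.3 degC


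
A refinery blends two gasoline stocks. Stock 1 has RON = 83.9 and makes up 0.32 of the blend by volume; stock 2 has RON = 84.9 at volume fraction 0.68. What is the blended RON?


Linear blending: RON_blend = sum(vi * RONi)
Contribution 1: 0.32 * 83.9 = 26.848
Contribution 2: 0.68 * 84.9 = 57.732
RON_blend = 26.848 + 57.732 = 84.58

84.58


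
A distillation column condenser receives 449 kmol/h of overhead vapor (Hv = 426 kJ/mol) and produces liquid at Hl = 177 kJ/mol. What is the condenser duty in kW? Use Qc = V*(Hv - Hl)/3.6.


Qc = 449 * (426 - 177) / 3.6 = 449 * 249 / 3.6 = 31060

31060 kW


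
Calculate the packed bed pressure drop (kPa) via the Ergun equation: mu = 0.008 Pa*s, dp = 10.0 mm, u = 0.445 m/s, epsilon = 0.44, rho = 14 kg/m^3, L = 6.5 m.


dp = 10.0 mm = 0.01 m
Viscous term = 150*0.008*0.445*(1-0.44)^2 / (0.01^2*0.44^3) = 19658.9
Inertial term = 1.75*14*0.445^2*(1-0.44) / (0.01*0.44^3) = 3189.45
dP/L = 19658.9 + 3189.45 = 22848.4 Pa/m
dP = 22848.4 * 6.5 / 1000 = 148.5 kPa

148.5 kPa


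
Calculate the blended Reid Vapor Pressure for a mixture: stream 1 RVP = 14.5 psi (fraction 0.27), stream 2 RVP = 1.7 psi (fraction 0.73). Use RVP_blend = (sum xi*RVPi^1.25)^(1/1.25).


Chevron index: RVP_blend = (sum xi*RVPi^1.25)^(1/1.25)
RVP^1.25 terms: 0.27 * 14.5^1.25 + 0.73 * 1.7^1.25 = 9.0567
RVP_blend = 9.0567^(1/1.25) = 5.829

5.829 psi


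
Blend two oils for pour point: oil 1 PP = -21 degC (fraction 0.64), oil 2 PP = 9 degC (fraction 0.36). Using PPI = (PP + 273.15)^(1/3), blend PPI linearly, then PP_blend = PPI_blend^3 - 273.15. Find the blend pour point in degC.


PPI_1 = (-21 + 273.15)^(1/3) = 6.317613
PPI_2 = (9 + 273.15)^(1/3) = 6.558835
PPI_blend = 0.64 * 6.317613 + 0.36 * 6.558835 = 6.404453
PP_blend = 6.404453^3 - 273.15 = 262.6916 - 273.15 = -10.46

-10.46 degC


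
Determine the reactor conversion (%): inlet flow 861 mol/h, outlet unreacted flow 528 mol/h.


X = (F_in - F_out) / F_in * 100
Moles reacted = 861 - 528 = 333
X = 333 / 861 * 100
= 0.3868 * 100
= 38.68 %

38.68 %


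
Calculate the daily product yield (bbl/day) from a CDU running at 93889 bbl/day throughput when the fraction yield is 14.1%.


Crude throughput = 93889 bbl/day
Fraction yield = 14.1%
yield = throughput * fraction / 100
yield = 93889 * 14.1 / 100 = 13238.349

13238.349 bbl/day


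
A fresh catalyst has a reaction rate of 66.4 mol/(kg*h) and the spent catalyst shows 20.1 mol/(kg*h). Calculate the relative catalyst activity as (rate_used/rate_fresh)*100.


Activity (%) = (rate_used / rate_fresh) * 100
rate_used = 20.1, rate_fresh = 66.4
= (20.1 / 66.4) * 100
= 0.3027 * 100 = 30.27

30.27 %


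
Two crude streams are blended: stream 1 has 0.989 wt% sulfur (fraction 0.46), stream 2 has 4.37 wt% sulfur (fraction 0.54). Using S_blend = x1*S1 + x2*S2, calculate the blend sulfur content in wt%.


Linear sulfur blending: S_blend = x1*S1 + x2*S2
Contribution 1: 0.46 * 0.989 = 0.45494 wt%
Contribution 2: 0.54 * 4.37 = 2.3598 wt%
S_blend = 0.45494 + 2.3598 = 2.81474

2.81474 wt%


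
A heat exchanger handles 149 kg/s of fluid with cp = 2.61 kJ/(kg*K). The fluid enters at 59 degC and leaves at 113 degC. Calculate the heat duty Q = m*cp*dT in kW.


Q = m_dot * cp * delta_T
delta_T = 113 - 59 = 54 K
Q = 149 * 2.61 * 54
= 388.89 * 54
= 21000.06 kW

21000.06 kW


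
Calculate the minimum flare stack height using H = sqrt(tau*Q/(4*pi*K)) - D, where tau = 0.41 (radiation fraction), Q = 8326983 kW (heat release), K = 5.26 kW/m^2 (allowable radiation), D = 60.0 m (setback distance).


tau*Q/(4*pi*K) = 0.41 * 8326983 / (4 * pi * 5.26) = 51650.7
sqrt(51650.7) = 227.268
H = 227.268 - 60.0 = 167.3

167.3 m


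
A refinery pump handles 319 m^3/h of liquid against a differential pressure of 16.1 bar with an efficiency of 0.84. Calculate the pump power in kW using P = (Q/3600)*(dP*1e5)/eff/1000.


Q = 319 / 3600 = 0.0886111 m^3/s
P = 0.0886111 * (16.1 * 1e5) / 0.84 / 1000 = 169.8

169.8 kW


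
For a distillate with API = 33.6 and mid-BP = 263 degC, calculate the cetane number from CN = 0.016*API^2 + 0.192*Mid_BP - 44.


CN = 0.016 * 33.6^2 + 0.192 * 263 - 44
CN = 18.06336 + 50.496 - 44 = 24.55936

24.55936


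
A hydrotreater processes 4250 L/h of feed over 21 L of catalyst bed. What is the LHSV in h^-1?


LHSV = volumetric feed rate / catalyst volume
= 4250 L/h / 21 L
= 202.4 h^-1

202.4 h^-1


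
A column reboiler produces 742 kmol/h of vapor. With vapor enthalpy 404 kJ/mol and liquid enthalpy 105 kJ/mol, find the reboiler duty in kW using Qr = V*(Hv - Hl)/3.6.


Qr = 742 * (404 - 105) / 3.6 = 742 * 299 / 3.6 = 61630

61630 kW


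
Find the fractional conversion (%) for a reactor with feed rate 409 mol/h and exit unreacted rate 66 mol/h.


X = (F_in - F_out) / F_in * 100
Moles reacted = 409 - 66 = 343
X = 343 / 409 * 100
= 0.8386 * 100
= 83.86 %

83.86 %


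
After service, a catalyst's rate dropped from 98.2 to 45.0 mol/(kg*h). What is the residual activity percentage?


Activity (%) = (rate_used / rate_fresh) * 100
rate_used = 45.0, rate_fresh = 98.2
= (45.0 / 98.2) * 100
= 0.4582 * 100 = 45.82

45.82 %


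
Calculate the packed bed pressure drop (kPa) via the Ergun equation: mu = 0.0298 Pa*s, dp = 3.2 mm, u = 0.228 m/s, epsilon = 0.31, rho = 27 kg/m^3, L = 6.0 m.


dp = 3.2 mm = 0.0032 m
Viscous term = 150*0.0298*0.228*(1-0.31)^2 / (0.0032^2*0.31^3) = 1590580
Inertial term = 1.75*27*0.228^2*(1-0.31) / (0.0032*0.31^3) = 17778.1
dP/L = 1590580 + 17778.1 = 1608360 Pa/m
dP = 1608360 * 6.0 / 1000 = 9650 kPa

9650 kPa


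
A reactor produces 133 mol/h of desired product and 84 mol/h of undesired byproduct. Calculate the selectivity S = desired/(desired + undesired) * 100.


Selectivity = desired / (desired + undesired) * 100
Total products = 133 + 84 = 217 mol/h
S = 133 / 217 * 100
= 0.6129 * 100
= 61.29 %

61.29 %


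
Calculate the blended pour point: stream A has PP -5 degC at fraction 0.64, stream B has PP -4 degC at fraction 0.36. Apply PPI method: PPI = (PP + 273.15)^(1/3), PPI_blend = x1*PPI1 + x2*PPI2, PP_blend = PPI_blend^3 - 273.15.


PPI_1 = (-5 + 273.15)^(1/3) = 6.448508
PPI_2 = (-4 + 273.15)^(1/3) = 6.456514
PPI_blend = 0.64 * 6.448508 + 0.36 * 6.456514 = 6.45139
PP_blend = 6.45139^3 - 273.15 = 268.5096 - 273.15 = -4.64

-4.64 degC


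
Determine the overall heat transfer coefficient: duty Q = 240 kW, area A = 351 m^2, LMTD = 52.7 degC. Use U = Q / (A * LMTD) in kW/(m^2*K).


From Q = U*A*LMTD, U = Q / (A * LMTD)
U = 240 / (351 * 52.7) = 240 / 18497.7 = 0.01297

0.01297 kW/(m^2*K)


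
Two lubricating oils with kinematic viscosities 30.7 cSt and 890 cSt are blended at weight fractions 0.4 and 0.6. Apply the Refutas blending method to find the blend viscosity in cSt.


Refutas method: VBN_i = 14.534*ln(ln(visc_i + 0.8)) + 10.975, blended linearly by mass fraction; since VBN is linear in VBI_i = ln(ln(visc_i + 0.8)) and the fractions sum to 1, blend VBI directly: visc = exp(exp(VBI_blend)) - 0.8
VBI_1 = ln(ln(30.7 + 0.8)) = 1.23837
VBI_2 = ln(ln(890 + 0.8)) = 1.91576
VBI_blend = 0.4 * 1.23837 + 0.6 * 1.91576 = 1.6448
visc_blend = exp(exp(1.6448)) - 0.8 = 176.9

176.9 cSt


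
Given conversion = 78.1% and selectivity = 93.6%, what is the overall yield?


Overall yield = conversion (%) * selectivity (%) / 100
Conversion = 78.1%, Selectivity = 93.6%
Y = 78.1 * 93.6 / 100
= 73.1016 %

73.1016 %


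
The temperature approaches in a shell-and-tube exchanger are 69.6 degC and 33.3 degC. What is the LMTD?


LMTD = (dT1 - dT2) / ln(dT1/dT2)
= (69.6 - 33.3) / ln(69.6 / 33.3) = 36.3 / 0.737207 = 49.24

49.24 degC


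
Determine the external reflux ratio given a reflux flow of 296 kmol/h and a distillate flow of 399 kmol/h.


Reflux ratio definition: R = L / D (liquid returned / distillate withdrawn)
L = 296 kmol/h, D = 399 kmol/h
R = 296 / 399 = 0.7419

0.7419


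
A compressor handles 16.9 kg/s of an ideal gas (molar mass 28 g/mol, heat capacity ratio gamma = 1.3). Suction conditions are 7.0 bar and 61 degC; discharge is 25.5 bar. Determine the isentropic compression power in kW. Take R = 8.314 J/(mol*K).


Isentropic work: W = m*(gamma/(gamma-1))*(R*T1/MW)*((P2/P1)^((gamma-1)/gamma) - 1)
T1 = 61 + 273.15 = 334.15 K
Pressure ratio = 25.5 / 7.0 = 3.64286
Exponent = (1.3 - 1)/1.3 = 0.230769
(P2/P1)^exp - 1 = 3.64286^0.230769 - 1 = 0.347608
W = 16.9 * 1.3 / 0.3 * 8.314 * 334.15 / 28 * 0.347608 = 2526

2526 kW


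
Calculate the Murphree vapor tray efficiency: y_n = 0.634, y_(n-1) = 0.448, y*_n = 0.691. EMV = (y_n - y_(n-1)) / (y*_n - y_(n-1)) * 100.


Murphree vapor efficiency: EMV = (y_n - y_(n-1)) / (y*_n - y_(n-1)) * 100
EMV = (0.634 - 0.448) / (0.691 - 0.448) * 100 = 0.186 / 0.243 * 100 = 76.54

76.54 %


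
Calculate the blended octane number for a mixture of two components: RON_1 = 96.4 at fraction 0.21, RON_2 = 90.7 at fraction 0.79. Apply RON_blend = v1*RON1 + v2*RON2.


Linear blending: RON_blend = sum(vi * RONi)
Contribution 1: 0.21 * 96.4 = 20.244
Contribution 2: 0.79 * 90.7 = 71.653
RON_blend = 20.244 + 71.653 = 91.897

91.897


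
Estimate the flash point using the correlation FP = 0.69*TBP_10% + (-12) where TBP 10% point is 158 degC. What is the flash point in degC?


FP = 0.69 * 158 + (-12) = 97.02

97.02 degC


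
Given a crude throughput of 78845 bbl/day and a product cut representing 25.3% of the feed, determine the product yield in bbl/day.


Crude throughput = 78845 bbl/day
Fraction yield = 25.3%
yield = throughput * fraction / 100
yield = 78845 * 25.3 / 100 = 19947.785

19947.785 bbl/day


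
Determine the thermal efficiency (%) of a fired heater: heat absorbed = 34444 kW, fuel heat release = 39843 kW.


Furnace efficiency = Q_absorbed / Q_fuel * 100
= 34444 / 39843 * 100 = 86.45

86.45 %


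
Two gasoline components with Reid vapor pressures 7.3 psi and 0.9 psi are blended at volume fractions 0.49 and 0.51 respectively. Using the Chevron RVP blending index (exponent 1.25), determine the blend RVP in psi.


Chevron index: RVP_blend = (sum xi*RVPi^1.25)^(1/1.25)
RVP^1.25 terms: 0.49 * 7.3^1.25 + 0.51 * 0.9^1.25 = 6.32669
RVP_blend = 6.32669^(1/1.25) = 4.375

4.375 psi


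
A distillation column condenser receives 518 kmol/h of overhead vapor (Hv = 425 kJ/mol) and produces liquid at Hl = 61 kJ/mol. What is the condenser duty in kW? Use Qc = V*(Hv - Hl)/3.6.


Qc = 518 * (425 - 61) / 3.6 = 518 * 364 / 3.6 = 52380

52380 kW


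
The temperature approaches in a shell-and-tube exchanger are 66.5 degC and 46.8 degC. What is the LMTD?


LMTD = (dT1 - dT2) / ln(dT1/dT2)
= (66.5 - 46.8) / ln(66.5 / 46.8) = 19.7 / 0.351319 = 56.07

56.07 degC


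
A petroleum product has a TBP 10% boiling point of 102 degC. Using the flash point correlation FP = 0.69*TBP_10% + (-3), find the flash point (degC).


FP = 0.69 * 102 + (-3) = 67.38

67.38 degC


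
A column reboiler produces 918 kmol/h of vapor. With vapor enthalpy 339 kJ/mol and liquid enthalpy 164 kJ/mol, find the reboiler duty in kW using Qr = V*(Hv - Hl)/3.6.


Qr = 918 * (339 - 164) / 3.6 = 918 * 175 / 3.6 = 44620

44620 kW


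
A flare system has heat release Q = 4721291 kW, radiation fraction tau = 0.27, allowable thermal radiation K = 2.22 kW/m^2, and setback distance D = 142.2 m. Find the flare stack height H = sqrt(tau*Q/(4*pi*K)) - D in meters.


tau*Q/(4*pi*K) = 0.27 * 4721291 / (4 * pi * 2.22) = 45694.3
sqrt(45694.3) = 213.762
H = 213.762 - 142.2 = 71.56

71.56 m


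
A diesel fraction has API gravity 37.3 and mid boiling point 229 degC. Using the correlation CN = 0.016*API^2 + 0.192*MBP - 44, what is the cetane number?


CN = 0.016 * 37.3^2 + 0.192 * 229 - 44
CN = 22.26064 + 43.968 - 44 = 22.22864

22.22864


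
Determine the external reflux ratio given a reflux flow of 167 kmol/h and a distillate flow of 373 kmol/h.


Reflux ratio definition: R = L / D (liquid returned / distillate withdrawn)
L = 167 kmol/h, D = 373 kmol/h
R = 167 / 373 = 0.4477

0.4477


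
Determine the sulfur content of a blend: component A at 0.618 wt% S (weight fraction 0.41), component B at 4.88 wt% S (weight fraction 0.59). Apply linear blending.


Linear sulfur blending: S_blend = x1*S1 + x2*S2
Contribution 1: 0.41 * 0.618 = 0.25338 wt%
Contribution 2: 0.59 * 4.88 = 2.8792 wt%
S_blend = 0.25338 + 2.8792 = 3.13258

3.13258 wt%


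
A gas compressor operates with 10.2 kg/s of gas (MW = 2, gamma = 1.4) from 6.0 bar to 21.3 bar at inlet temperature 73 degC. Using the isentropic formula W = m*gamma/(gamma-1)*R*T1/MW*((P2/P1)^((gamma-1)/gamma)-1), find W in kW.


Isentropic work: W = m*(gamma/(gamma-1))*(R*T1/MW)*((P2/P1)^((gamma-1)/gamma) - 1)
T1 = 73 + 273.15 = 346.15 K
Pressure ratio = 21.3 / 6.0 = 3.55
Exponent = (1.4 - 1)/1.4 = 0.285714
(P2/P1)^exp - 1 = 3.55^0.285714 - 1 = 0.436177
W = 10.2 * 1.4 / 0.4 * 8.314 * 346.15 / 2 * 0.436177 = 22410

22410 kW


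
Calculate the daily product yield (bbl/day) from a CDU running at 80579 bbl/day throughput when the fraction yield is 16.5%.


Crude throughput = 80579 bbl/day
Fraction yield = 16.5%
yield = throughput * fraction / 100
yield = 80579 * 16.5 / 100 = 13295.535

13295.535 bbl/day


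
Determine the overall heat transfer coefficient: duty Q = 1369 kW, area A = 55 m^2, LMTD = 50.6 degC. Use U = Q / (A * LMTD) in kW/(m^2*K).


From Q = U*A*LMTD, U = Q / (A * LMTD)
U = 1369 / (55 * 50.6) = 1369 / 2783 = 0.4919

0.4919 kW/(m^2*K)


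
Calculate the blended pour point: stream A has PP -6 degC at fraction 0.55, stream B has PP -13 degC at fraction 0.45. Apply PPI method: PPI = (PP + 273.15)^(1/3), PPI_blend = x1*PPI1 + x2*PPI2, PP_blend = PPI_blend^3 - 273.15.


PPI_1 = (-6 + 273.15)^(1/3) = 6.440482
PPI_2 = (-13 + 273.15)^(1/3) = 6.383731
PPI_blend = 0.55 * 6.440482 + 0.45 * 6.383731 = 6.414944
PP_blend = 6.414944^3 - 273.15 = 263.9846 - 273.15 = -9.17

-9.17 degC


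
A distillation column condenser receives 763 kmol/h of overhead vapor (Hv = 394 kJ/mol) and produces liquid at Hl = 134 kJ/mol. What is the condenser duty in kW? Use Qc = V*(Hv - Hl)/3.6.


Qc = 763 * (394 - 134) / 3.6 = 763 * 260 / 3.6 = 55110

55110 kW


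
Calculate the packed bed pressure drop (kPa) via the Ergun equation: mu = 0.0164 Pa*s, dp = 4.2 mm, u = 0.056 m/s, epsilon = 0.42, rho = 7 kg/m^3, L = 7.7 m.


dp = 4.2 mm = 0.0042 m
Viscous term = 150*0.0164*0.056*(1-0.42)^2 / (0.0042^2*0.42^3) = 35459.5
Inertial term = 1.75*7*0.056^2*(1-0.42) / (0.0042*0.42^3) = 71.6049
dP/L = 35459.5 + 71.6049 = 35531.1 Pa/m
dP = 35531.1 * 7.7 / 1000 = 273.6 kPa

273.6 kPa


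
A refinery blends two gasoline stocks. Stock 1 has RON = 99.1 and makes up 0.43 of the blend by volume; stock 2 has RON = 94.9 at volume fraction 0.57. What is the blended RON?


Linear blending: RON_blend = sum(vi * RONi)
Contribution 1: 0.43 * 99.1 = 42.613
Contribution 2: 0.57 * 94.9 = 54.093
RON_blend = 42.613 + 54.093 = 96.706

96.706


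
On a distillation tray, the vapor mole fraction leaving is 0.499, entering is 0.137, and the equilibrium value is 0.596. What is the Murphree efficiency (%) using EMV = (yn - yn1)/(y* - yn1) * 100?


Murphree vapor efficiency: EMV = (y_n - y_(n-1)) / (y*_n - y_(n-1)) * 100
EMV = (0.499 - 0.137) / (0.596 - 0.137) * 100 = 0.362 / 0.459 * 100 = 78.87

78.87 %


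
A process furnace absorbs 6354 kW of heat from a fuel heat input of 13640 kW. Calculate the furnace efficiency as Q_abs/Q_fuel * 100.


Furnace efficiency = Q_absorbed / Q_fuel * 100
= 6354 / 13640 * 100 = 46.58

46.58 %


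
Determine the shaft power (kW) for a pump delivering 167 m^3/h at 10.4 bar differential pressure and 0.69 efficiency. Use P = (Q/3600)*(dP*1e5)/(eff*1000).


Q = 167 / 3600 = 0.0463889 m^3/s
P = 0.0463889 * (10.4 * 1e5) / 0.69 / 1000 = 69.92

69.92 kW


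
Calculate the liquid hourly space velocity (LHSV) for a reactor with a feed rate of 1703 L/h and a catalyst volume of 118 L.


LHSV = volumetric feed rate / catalyst volume
= 1703 L/h / 118 L
= 14.43 h^-1

14.43 h^-1


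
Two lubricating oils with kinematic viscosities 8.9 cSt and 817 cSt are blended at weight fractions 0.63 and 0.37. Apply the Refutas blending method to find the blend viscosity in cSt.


Refutas method: VBN_i = 14.534*ln(ln(visc_i + 0.8)) + 10.975, blended linearly by mass fraction; since VBN is linear in VBI_i = ln(ln(visc_i + 0.8)) and the fractions sum to 1, blend VBI directly: visc = exp(exp(VBI_blend)) - 0.8
VBI_1 = ln(ln(8.9 + 0.8)) = 0.820716
VBI_2 = ln(ln(817 + 0.8)) = 1.90309
VBI_blend = 0.63 * 0.820716 + 0.37 * 1.90309 = 1.22119
visc_blend = exp(exp(1.22119)) - 0.8 = 28.90

28.90 cSt


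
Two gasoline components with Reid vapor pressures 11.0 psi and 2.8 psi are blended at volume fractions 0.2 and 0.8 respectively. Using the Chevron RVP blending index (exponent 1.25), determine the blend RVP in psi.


Chevron index: RVP_blend = (sum xi*RVPi^1.25)^(1/1.25)
RVP^1.25 terms: 0.2 * 11.0^1.25 + 0.8 * 2.8^1.25 = 6.90415
RVP_blend = 6.90415^(1/1.25) = 4.691

4.691 psi


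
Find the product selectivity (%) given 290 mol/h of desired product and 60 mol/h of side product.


Selectivity = desired / (desired + undesired) * 100
Total products = 290 + 60 = 350 mol/h
S = 290 / 350 * 100
= 0.8286 * 100
= 82.86 %

82.86 %


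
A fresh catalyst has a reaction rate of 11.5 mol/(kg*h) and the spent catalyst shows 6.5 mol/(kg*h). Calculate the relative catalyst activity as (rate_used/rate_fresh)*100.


Activity (%) = (rate_used / rate_fresh) * 100
rate_used = 6.5, rate_fresh = 11.5
= (6.5 / 11.5) * 100
= 0.5652 * 100 = 56.52

56.52 %


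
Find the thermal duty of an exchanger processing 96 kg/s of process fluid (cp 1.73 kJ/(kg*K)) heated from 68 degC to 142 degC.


Q = m_dot * cp * delta_T
delta_T = 142 - 68 = 74 K
Q = 96 * 1.73 * 74
= 166.08 * 74
= 12289.92 kW

12289.92 kW


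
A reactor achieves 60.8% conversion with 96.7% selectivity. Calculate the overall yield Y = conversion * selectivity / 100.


Overall yield = conversion (%) * selectivity (%) / 100
Conversion = 60.8%, Selectivity = 96.7%
Y = 60.8 * 96.7 / 100
= 58.7936 %

58.7936 %


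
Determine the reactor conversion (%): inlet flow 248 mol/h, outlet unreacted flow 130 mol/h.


X = (F_in - F_out) / F_in * 100
Moles reacted = 248 - 130 = 118
X = 118 / 248 * 100
= 0.4758 * 100
= 47.58 %

47.58 %


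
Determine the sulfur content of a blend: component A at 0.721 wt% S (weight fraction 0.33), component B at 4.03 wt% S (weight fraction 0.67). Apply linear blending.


Linear sulfur blending: S_blend = x1*S1 + x2*S2
Contribution 1: 0.33 * 0.721 = 0.23793 wt%
Contribution 2: 0.67 * 4.03 = 2.7001 wt%
S_blend = 0.23793 + 2.7001 = 2.93803

2.93803 wt%


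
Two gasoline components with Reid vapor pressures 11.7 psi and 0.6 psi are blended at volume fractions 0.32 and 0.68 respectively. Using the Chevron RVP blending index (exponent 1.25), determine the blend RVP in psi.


Chevron index: RVP_blend = (sum xi*RVPi^1.25)^(1/1.25)
RVP^1.25 terms: 0.32 * 11.7^1.25 + 0.68 * 0.6^1.25 = 7.28349
RVP_blend = 7.28349^(1/1.25) = 4.896

4.896 psi


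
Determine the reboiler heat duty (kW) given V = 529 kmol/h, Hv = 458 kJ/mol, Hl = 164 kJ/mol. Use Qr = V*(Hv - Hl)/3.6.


Qr = 529 * (458 - 164) / 3.6 = 529 * 294 / 3.6 = 43200

43200 kW


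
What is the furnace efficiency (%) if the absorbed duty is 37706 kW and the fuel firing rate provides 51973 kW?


Furnace efficiency = Q_absorbed / Q_fuel * 100
= 37706 / 51973 * 100 = 72.55

72.55 %


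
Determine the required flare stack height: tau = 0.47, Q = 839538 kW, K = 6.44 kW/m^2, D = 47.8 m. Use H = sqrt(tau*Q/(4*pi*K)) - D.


tau*Q/(4*pi*K) = 0.47 * 839538 / (4 * pi * 6.44) = 4875.76
sqrt(4875.76) = 69.8266
H = 69.8266 - 47.8 = 22.03

22.03 m


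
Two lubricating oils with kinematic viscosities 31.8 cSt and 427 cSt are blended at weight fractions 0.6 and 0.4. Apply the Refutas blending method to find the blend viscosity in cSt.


Refutas method: VBN_i = 14.534*ln(ln(visc_i + 0.8)) + 10.975, blended linearly by mass fraction; since VBN is linear in VBI_i = ln(ln(visc_i + 0.8)) and the fractions sum to 1, blend VBI directly: visc = exp(exp(VBI_blend)) - 0.8
VBI_1 = ln(ln(31.8 + 0.8)) = 1.24827
VBI_2 = ln(ln(427 + 0.8)) = 1.80149
VBI_blend = 0.6 * 1.24827 + 0.4 * 1.80149 = 1.46956
visc_blend = exp(exp(1.46956)) - 0.8 = 76.47

76.47 cSt


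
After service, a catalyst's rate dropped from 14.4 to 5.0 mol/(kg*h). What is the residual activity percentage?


Activity (%) = (rate_used / rate_fresh) * 100
rate_used = 5.0, rate_fresh = 14.4
= (5.0 / 14.4) * 100
= 0.3472 * 100 = 34.72

34.72 %


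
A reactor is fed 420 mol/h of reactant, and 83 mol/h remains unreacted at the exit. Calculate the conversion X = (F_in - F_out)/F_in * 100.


X = (F_in - F_out) / F_in * 100
Moles reacted = 420 - 83 = 337
X = 337 / 420 * 100
= 0.8024 * 100
= 80.24 %

80.24 %


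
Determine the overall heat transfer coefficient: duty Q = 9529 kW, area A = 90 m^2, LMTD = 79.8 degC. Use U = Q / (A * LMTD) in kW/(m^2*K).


From Q = U*A*LMTD, U = Q / (A * LMTD)
U = 9529 / (90 * 79.8) = 9529 / 7182 = 1.327

1.327 kW/(m^2*K)


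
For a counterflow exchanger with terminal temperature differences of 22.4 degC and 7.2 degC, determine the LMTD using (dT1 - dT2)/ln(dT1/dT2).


LMTD = (dT1 - dT2) / ln(dT1/dT2)
= (22.4 - 7.2) / ln(22.4 / 7.2) = 15.2 / 1.13498 = 13.39

13.39 degC


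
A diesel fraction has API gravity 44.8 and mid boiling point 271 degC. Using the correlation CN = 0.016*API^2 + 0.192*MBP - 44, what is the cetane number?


CN = 0.016 * 44.8^2 + 0.192 * 271 - 44
CN = 32.11264 + 52.032 - 44 = 40.14464

40.14464


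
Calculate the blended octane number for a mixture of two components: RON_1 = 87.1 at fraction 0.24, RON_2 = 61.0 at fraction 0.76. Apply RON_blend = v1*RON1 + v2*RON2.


Linear blending: RON_blend = sum(vi * RONi)
Contribution 1: 0.24 * 87.1 = 20.904
Contribution 2: 0.76 * 61.0 = 46.36
RON_blend = 20.904 + 46.36 = 67.264

67.264


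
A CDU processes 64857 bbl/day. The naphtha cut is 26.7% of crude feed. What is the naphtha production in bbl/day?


Crude throughput = 64857 bbl/day
Fraction yield = 26.7%
yield = throughput * fraction / 100
yield = 64857 * 26.7 / 100 = 17316.819

17316.819 bbl/day


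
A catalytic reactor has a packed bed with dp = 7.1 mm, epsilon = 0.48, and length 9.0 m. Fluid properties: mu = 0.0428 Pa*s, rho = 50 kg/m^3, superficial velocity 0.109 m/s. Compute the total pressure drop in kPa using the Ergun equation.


dp = 7.1 mm = 0.0071 m
Viscous term = 150*0.0428*0.109*(1-0.48)^2 / (0.0071^2*0.48^3) = 33941.2
Inertial term = 1.75*50*0.109^2*(1-0.48) / (0.0071*0.48^3) = 688.466
dP/L = 33941.2 + 688.466 = 34629.7 Pa/m
dP = 34629.7 * 9.0 / 1000 = 311.7 kPa

311.7 kPa


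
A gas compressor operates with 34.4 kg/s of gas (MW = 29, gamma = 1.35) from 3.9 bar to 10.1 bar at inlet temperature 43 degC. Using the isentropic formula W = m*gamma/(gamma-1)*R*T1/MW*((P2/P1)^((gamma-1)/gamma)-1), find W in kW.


Isentropic work: W = m*(gamma/(gamma-1))*(R*T1/MW)*((P2/P1)^((gamma-1)/gamma) - 1)
T1 = 43 + 273.15 = 316.15 K
Pressure ratio = 10.1 / 3.9 = 2.58974
Exponent = (1.35 - 1)/1.35 = 0.259259
(P2/P1)^exp - 1 = 2.58974^0.259259 - 1 = 0.279795
W = 34.4 * 1.35 / 0.35 * 8.314 * 316.15 / 29 * 0.279795 = 3365

3365 kW


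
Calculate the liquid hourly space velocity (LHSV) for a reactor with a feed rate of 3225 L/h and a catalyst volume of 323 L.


LHSV = volumetric feed rate / catalyst volume
= 3225 L/h / 323 L
= 9.985 h^-1

9.985 h^-1


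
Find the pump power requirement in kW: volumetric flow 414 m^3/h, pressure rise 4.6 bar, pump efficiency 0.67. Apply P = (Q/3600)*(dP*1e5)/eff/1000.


Q = 414 / 3600 = 0.115 m^3/s
P = 0.115 * (4.6 * 1e5) / 0.67 / 1000 = 78.96

78.96 kW


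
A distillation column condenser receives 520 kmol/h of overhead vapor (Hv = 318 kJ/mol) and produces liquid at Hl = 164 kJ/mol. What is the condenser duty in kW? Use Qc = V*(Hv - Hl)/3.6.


Qc = 520 * (318 - 164) / 3.6 = 520 * 154 / 3.6 = 22240

22240 kW


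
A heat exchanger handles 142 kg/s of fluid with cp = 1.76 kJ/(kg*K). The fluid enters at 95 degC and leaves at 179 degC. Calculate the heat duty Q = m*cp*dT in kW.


Q = m_dot * cp * delta_T
delta_T = 179 - 95 = 84 K
Q = 142 * 1.76 * 84
= 249.92 * 84
= 20993.28 kW

20993.28 kW


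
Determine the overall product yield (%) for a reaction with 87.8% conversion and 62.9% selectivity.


Overall yield = conversion (%) * selectivity (%) / 100
Conversion = 87.8%, Selectivity = 62.9%
Y = 87.8 * 62.9 / 100
= 55.2262 %

55.2262 %


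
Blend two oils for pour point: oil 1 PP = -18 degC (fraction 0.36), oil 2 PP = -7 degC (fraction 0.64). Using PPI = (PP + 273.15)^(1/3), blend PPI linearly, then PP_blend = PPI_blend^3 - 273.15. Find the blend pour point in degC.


PPI_1 = (-18 + 273.15)^(1/3) = 6.342569
PPI_2 = (-7 + 273.15)^(1/3) = 6.432436
PPI_blend = 0.36 * 6.342569 + 0.64 * 6.432436 = 6.400084
PP_blend = 6.400084^3 - 273.15 = 262.1543 - 273.15 = -11

-11 degC


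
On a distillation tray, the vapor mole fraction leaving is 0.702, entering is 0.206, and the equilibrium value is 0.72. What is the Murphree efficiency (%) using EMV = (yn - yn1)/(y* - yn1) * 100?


Murphree vapor efficiency: EMV = (y_n - y_(n-1)) / (y*_n - y_(n-1)) * 100
EMV = (0.702 - 0.206) / (0.72 - 0.206) * 100 = 0.496 / 0.514 * 100 = 96.50

96.50 %


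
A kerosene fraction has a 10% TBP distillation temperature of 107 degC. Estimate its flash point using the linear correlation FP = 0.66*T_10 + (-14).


FP = 0.66 * 107 + (-14) = 56.62

56.62 degC


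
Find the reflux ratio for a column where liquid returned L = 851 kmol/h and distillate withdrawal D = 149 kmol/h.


Reflux ratio definition: R = L / D (liquid returned / distillate withdrawn)
L = 851 kmol/h, D = 149 kmol/h
R = 851 / 149 = 5.711

5.711


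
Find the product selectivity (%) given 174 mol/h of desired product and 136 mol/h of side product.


Selectivity = desired / (desired + undesired) * 100
Total products = 174 + 136 = 310 mol/h
S = 174 / 310 * 100
= 0.5613 * 100
= 56.13 %

56.13 %


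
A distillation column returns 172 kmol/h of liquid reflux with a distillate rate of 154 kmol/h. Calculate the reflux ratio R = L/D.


Reflux ratio definition: R = L / D (liquid returned / distillate withdrawn)
L = 172 kmol/h, D = 154 kmol/h
R = 172 / 154 = 1.117

1.117


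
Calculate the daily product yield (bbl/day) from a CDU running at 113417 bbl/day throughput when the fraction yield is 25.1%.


Crude throughput = 113417 bbl/day
Fraction yield = 25.1%
yield = throughput * fraction / 100
yield = 113417 * 25.1 / 100 = 28467.667

28467.667 bbl/day


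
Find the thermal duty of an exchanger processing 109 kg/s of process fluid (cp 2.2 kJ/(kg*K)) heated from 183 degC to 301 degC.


Q = m_dot * cp * delta_T
delta_T = 301 - 183 = 118 K
Q = 109 * 2.2 * 118
= 239.8 * 118
= 28296.4 kW

28296.4 kW


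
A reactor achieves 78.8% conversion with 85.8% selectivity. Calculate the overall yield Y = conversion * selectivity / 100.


Overall yield = conversion (%) * selectivity (%) / 100
Conversion = 78.8%, Selectivity = 85.8%
Y = 78.8 * 85.8 / 100
= 67.6104 %

67.6104 %


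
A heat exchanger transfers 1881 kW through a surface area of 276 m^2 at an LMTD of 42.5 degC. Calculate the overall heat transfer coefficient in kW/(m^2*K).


From Q = U*A*LMTD, U = Q / (A * LMTD)
U = 1881 / (276 * 42.5) = 1881 / 11730 = 0.1604

0.1604 kW/(m^2*K)


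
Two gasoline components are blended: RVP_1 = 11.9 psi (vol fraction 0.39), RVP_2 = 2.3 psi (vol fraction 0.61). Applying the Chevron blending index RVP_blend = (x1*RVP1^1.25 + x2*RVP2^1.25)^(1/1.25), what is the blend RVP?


Chevron index: RVP_blend = (sum xi*RVPi^1.25)^(1/1.25)
RVP^1.25 terms: 0.39 * 11.9^1.25 + 0.61 * 2.3^1.25 = 10.3476
RVP_blend = 10.3476^(1/1.25) = 6.484

6.484 psi


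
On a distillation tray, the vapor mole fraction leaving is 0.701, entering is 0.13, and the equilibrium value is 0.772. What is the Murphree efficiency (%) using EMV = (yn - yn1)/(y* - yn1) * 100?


Murphree vapor efficiency: EMV = (y_n - y_(n-1)) / (y*_n - y_(n-1)) * 100
EMV = (0.701 - 0.13) / (0.772 - 0.13) * 100 = 0.571 / 0.642 * 100 = 88.94

88.94 %


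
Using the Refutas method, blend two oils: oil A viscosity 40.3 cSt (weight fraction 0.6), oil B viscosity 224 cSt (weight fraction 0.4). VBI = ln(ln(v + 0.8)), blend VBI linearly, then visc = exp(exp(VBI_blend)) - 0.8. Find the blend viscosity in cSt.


Refutas method: VBN_i = 14.534*ln(ln(visc_i + 0.8)) + 10.975, blended linearly by mass fraction; since VBN is linear in VBI_i = ln(ln(visc_i + 0.8)) and the fractions sum to 1, blend VBI directly: visc = exp(exp(VBI_blend)) - 0.8
VBI_1 = ln(ln(40.3 + 0.8)) = 1.31265
VBI_2 = ln(ln(224 + 0.8)) = 1.68921
VBI_blend = 0.6 * 1.31265 + 0.4 * 1.68921 = 1.46327
visc_blend = exp(exp(1.46327)) - 0.8 = 74.39

74.39 cSt


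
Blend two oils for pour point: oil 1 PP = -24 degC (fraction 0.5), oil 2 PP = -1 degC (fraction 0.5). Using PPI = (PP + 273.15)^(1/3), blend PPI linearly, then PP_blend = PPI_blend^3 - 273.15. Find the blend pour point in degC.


PPI_1 = (-24 + 273.15)^(1/3) = 6.292458
PPI_2 = (-1 + 273.15)^(1/3) = 6.480414
PPI_blend = 0.5 * 6.292458 + 0.5 * 6.480414 = 6.386436
PP_blend = 6.386436^3 - 273.15 = 260.4808 - 273.15 = -12.67

-12.67 degC


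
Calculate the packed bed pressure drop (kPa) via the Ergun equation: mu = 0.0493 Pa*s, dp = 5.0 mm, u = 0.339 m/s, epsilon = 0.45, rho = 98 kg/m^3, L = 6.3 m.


dp = 5.0 mm = 0.005 m
Viscous term = 150*0.0493*0.339*(1-0.45)^2 / (0.005^2*0.45^3) = 332878
Inertial term = 1.75*98*0.339^2*(1-0.45) / (0.005*0.45^3) = 23791.3
dP/L = 332878 + 23791.3 = 356669 Pa/m
dP = 356669 * 6.3 / 1000 = 2247 kPa

2247 kPa


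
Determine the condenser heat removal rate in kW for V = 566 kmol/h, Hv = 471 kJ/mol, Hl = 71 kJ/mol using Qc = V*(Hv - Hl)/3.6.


Qc = 566 * (471 - 71) / 3.6 = 566 * 400 / 3.6 = 62890

62890 kW


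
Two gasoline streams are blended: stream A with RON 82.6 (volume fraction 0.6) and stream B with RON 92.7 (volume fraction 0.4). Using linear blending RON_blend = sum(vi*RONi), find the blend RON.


Linear blending: RON_blend = sum(vi * RONi)
Contribution 1: 0.6 * 82.6 = 49.56
Contribution 2: 0.4 * 92.7 = 37.08
RON_blend = 49.56 + 37.08 = 86.64

86.64
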